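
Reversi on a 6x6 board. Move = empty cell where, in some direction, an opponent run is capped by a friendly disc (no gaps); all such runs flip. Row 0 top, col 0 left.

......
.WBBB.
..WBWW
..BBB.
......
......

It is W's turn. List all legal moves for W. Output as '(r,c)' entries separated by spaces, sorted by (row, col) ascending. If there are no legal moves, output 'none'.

Answer: (0,2) (0,3) (0,4) (1,5) (4,2) (4,3) (4,4)

Derivation:
(0,1): no bracket -> illegal
(0,2): flips 2 -> legal
(0,3): flips 1 -> legal
(0,4): flips 2 -> legal
(0,5): no bracket -> illegal
(1,5): flips 3 -> legal
(2,1): no bracket -> illegal
(3,1): no bracket -> illegal
(3,5): no bracket -> illegal
(4,1): no bracket -> illegal
(4,2): flips 2 -> legal
(4,3): flips 1 -> legal
(4,4): flips 2 -> legal
(4,5): no bracket -> illegal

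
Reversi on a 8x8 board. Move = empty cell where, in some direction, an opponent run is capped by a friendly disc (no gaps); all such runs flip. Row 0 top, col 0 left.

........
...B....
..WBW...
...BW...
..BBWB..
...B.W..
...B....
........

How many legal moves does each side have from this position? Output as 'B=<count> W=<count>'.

-- B to move --
(1,1): flips 1 -> legal
(1,2): no bracket -> illegal
(1,4): no bracket -> illegal
(1,5): flips 1 -> legal
(2,1): flips 1 -> legal
(2,5): flips 2 -> legal
(3,1): flips 1 -> legal
(3,2): no bracket -> illegal
(3,5): flips 3 -> legal
(4,6): no bracket -> illegal
(5,4): no bracket -> illegal
(5,6): no bracket -> illegal
(6,4): no bracket -> illegal
(6,5): flips 1 -> legal
(6,6): flips 2 -> legal
B mobility = 8
-- W to move --
(0,2): flips 1 -> legal
(0,3): no bracket -> illegal
(0,4): flips 1 -> legal
(1,2): flips 1 -> legal
(1,4): no bracket -> illegal
(3,1): no bracket -> illegal
(3,2): flips 1 -> legal
(3,5): flips 1 -> legal
(3,6): no bracket -> illegal
(4,1): flips 2 -> legal
(4,6): flips 1 -> legal
(5,1): flips 2 -> legal
(5,2): flips 1 -> legal
(5,4): no bracket -> illegal
(5,6): flips 1 -> legal
(6,2): flips 1 -> legal
(6,4): no bracket -> illegal
(7,2): no bracket -> illegal
(7,3): no bracket -> illegal
(7,4): no bracket -> illegal
W mobility = 11

Answer: B=8 W=11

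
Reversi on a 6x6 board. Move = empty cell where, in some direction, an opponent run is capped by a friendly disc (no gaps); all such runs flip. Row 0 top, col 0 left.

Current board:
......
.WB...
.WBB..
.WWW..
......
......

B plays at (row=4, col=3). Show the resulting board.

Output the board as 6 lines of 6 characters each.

Place B at (4,3); scan 8 dirs for brackets.
Dir NW: opp run (3,2) (2,1), next='.' -> no flip
Dir N: opp run (3,3) capped by B -> flip
Dir NE: first cell '.' (not opp) -> no flip
Dir W: first cell '.' (not opp) -> no flip
Dir E: first cell '.' (not opp) -> no flip
Dir SW: first cell '.' (not opp) -> no flip
Dir S: first cell '.' (not opp) -> no flip
Dir SE: first cell '.' (not opp) -> no flip
All flips: (3,3)

Answer: ......
.WB...
.WBB..
.WWB..
...B..
......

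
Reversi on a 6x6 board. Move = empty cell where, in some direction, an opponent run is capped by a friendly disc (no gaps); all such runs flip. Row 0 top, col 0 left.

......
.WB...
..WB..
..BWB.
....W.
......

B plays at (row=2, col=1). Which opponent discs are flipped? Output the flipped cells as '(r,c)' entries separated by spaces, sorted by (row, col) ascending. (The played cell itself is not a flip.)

Answer: (2,2)

Derivation:
Dir NW: first cell '.' (not opp) -> no flip
Dir N: opp run (1,1), next='.' -> no flip
Dir NE: first cell 'B' (not opp) -> no flip
Dir W: first cell '.' (not opp) -> no flip
Dir E: opp run (2,2) capped by B -> flip
Dir SW: first cell '.' (not opp) -> no flip
Dir S: first cell '.' (not opp) -> no flip
Dir SE: first cell 'B' (not opp) -> no flip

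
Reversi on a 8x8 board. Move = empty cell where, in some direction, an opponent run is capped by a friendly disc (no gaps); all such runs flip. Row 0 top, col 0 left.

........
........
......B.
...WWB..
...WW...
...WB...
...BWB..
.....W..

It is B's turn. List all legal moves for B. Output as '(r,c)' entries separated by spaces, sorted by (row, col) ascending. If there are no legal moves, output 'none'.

Answer: (2,3) (2,4) (3,2) (5,2) (6,2) (7,4)

Derivation:
(2,2): no bracket -> illegal
(2,3): flips 3 -> legal
(2,4): flips 2 -> legal
(2,5): no bracket -> illegal
(3,2): flips 3 -> legal
(4,2): no bracket -> illegal
(4,5): no bracket -> illegal
(5,2): flips 1 -> legal
(5,5): no bracket -> illegal
(6,2): flips 2 -> legal
(6,6): no bracket -> illegal
(7,3): no bracket -> illegal
(7,4): flips 1 -> legal
(7,6): no bracket -> illegal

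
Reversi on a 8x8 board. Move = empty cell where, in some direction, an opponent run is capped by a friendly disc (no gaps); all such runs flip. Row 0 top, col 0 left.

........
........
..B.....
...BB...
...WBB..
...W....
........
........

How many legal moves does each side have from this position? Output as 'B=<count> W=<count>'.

-- B to move --
(3,2): no bracket -> illegal
(4,2): flips 1 -> legal
(5,2): flips 1 -> legal
(5,4): no bracket -> illegal
(6,2): flips 1 -> legal
(6,3): flips 2 -> legal
(6,4): no bracket -> illegal
B mobility = 4
-- W to move --
(1,1): no bracket -> illegal
(1,2): no bracket -> illegal
(1,3): no bracket -> illegal
(2,1): no bracket -> illegal
(2,3): flips 1 -> legal
(2,4): no bracket -> illegal
(2,5): flips 1 -> legal
(3,1): no bracket -> illegal
(3,2): no bracket -> illegal
(3,5): flips 1 -> legal
(3,6): no bracket -> illegal
(4,2): no bracket -> illegal
(4,6): flips 2 -> legal
(5,4): no bracket -> illegal
(5,5): no bracket -> illegal
(5,6): no bracket -> illegal
W mobility = 4

Answer: B=4 W=4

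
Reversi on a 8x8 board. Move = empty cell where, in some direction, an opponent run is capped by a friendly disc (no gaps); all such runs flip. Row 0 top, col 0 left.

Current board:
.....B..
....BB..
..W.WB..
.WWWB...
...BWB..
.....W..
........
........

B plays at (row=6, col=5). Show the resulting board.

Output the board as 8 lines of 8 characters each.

Answer: .....B..
....BB..
..W.WB..
.WWWB...
...BWB..
.....B..
.....B..
........

Derivation:
Place B at (6,5); scan 8 dirs for brackets.
Dir NW: first cell '.' (not opp) -> no flip
Dir N: opp run (5,5) capped by B -> flip
Dir NE: first cell '.' (not opp) -> no flip
Dir W: first cell '.' (not opp) -> no flip
Dir E: first cell '.' (not opp) -> no flip
Dir SW: first cell '.' (not opp) -> no flip
Dir S: first cell '.' (not opp) -> no flip
Dir SE: first cell '.' (not opp) -> no flip
All flips: (5,5)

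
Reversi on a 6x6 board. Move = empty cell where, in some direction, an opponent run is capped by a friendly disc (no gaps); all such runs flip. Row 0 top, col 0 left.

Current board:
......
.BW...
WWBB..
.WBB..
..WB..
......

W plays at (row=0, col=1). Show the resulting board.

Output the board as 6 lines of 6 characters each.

Answer: .W....
.WW...
WWBB..
.WBB..
..WB..
......

Derivation:
Place W at (0,1); scan 8 dirs for brackets.
Dir NW: edge -> no flip
Dir N: edge -> no flip
Dir NE: edge -> no flip
Dir W: first cell '.' (not opp) -> no flip
Dir E: first cell '.' (not opp) -> no flip
Dir SW: first cell '.' (not opp) -> no flip
Dir S: opp run (1,1) capped by W -> flip
Dir SE: first cell 'W' (not opp) -> no flip
All flips: (1,1)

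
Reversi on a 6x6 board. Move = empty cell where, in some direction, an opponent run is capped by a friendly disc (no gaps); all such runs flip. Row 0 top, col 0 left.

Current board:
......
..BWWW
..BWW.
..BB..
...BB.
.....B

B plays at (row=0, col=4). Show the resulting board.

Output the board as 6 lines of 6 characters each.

Place B at (0,4); scan 8 dirs for brackets.
Dir NW: edge -> no flip
Dir N: edge -> no flip
Dir NE: edge -> no flip
Dir W: first cell '.' (not opp) -> no flip
Dir E: first cell '.' (not opp) -> no flip
Dir SW: opp run (1,3) capped by B -> flip
Dir S: opp run (1,4) (2,4), next='.' -> no flip
Dir SE: opp run (1,5), next=edge -> no flip
All flips: (1,3)

Answer: ....B.
..BBWW
..BWW.
..BB..
...BB.
.....B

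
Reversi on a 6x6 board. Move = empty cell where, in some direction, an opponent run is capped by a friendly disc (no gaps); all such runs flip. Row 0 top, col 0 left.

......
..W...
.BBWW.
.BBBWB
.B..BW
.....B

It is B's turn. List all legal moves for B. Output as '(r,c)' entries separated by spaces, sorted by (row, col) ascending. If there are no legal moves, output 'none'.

Answer: (0,2) (0,3) (1,3) (1,4) (1,5) (2,5)

Derivation:
(0,1): no bracket -> illegal
(0,2): flips 1 -> legal
(0,3): flips 1 -> legal
(1,1): no bracket -> illegal
(1,3): flips 2 -> legal
(1,4): flips 3 -> legal
(1,5): flips 1 -> legal
(2,5): flips 2 -> legal
(4,3): no bracket -> illegal
(5,4): no bracket -> illegal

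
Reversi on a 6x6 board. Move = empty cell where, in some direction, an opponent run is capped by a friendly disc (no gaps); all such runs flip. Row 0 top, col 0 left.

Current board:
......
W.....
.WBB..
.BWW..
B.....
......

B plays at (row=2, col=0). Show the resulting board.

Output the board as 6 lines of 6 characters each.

Answer: ......
W.....
BBBB..
.BWW..
B.....
......

Derivation:
Place B at (2,0); scan 8 dirs for brackets.
Dir NW: edge -> no flip
Dir N: opp run (1,0), next='.' -> no flip
Dir NE: first cell '.' (not opp) -> no flip
Dir W: edge -> no flip
Dir E: opp run (2,1) capped by B -> flip
Dir SW: edge -> no flip
Dir S: first cell '.' (not opp) -> no flip
Dir SE: first cell 'B' (not opp) -> no flip
All flips: (2,1)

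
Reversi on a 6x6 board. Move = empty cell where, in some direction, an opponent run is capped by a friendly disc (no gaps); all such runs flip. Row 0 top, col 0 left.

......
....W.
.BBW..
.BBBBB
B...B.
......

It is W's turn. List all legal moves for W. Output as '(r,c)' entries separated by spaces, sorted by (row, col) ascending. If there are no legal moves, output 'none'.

(1,0): no bracket -> illegal
(1,1): no bracket -> illegal
(1,2): no bracket -> illegal
(1,3): no bracket -> illegal
(2,0): flips 2 -> legal
(2,4): no bracket -> illegal
(2,5): no bracket -> illegal
(3,0): no bracket -> illegal
(4,1): flips 1 -> legal
(4,2): no bracket -> illegal
(4,3): flips 1 -> legal
(4,5): flips 1 -> legal
(5,0): no bracket -> illegal
(5,1): no bracket -> illegal
(5,3): no bracket -> illegal
(5,4): no bracket -> illegal
(5,5): no bracket -> illegal

Answer: (2,0) (4,1) (4,3) (4,5)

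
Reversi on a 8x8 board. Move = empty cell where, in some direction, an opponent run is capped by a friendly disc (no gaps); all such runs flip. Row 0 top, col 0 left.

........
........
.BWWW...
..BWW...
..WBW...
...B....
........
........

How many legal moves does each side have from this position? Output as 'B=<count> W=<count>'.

-- B to move --
(1,1): no bracket -> illegal
(1,2): flips 1 -> legal
(1,3): flips 2 -> legal
(1,4): flips 1 -> legal
(1,5): no bracket -> illegal
(2,5): flips 4 -> legal
(3,1): flips 1 -> legal
(3,5): flips 3 -> legal
(4,1): flips 1 -> legal
(4,5): flips 1 -> legal
(5,1): no bracket -> illegal
(5,2): flips 1 -> legal
(5,4): no bracket -> illegal
(5,5): no bracket -> illegal
B mobility = 9
-- W to move --
(1,0): no bracket -> illegal
(1,1): no bracket -> illegal
(1,2): no bracket -> illegal
(2,0): flips 1 -> legal
(3,0): no bracket -> illegal
(3,1): flips 1 -> legal
(4,1): flips 1 -> legal
(5,2): flips 1 -> legal
(5,4): no bracket -> illegal
(6,2): flips 1 -> legal
(6,3): flips 2 -> legal
(6,4): flips 1 -> legal
W mobility = 7

Answer: B=9 W=7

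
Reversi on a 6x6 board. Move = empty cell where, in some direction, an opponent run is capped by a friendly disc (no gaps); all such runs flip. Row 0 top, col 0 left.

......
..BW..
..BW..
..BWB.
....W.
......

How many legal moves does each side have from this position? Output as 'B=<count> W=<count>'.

-- B to move --
(0,2): no bracket -> illegal
(0,3): no bracket -> illegal
(0,4): flips 1 -> legal
(1,4): flips 2 -> legal
(2,4): flips 1 -> legal
(3,5): no bracket -> illegal
(4,2): no bracket -> illegal
(4,3): no bracket -> illegal
(4,5): no bracket -> illegal
(5,3): no bracket -> illegal
(5,4): flips 1 -> legal
(5,5): flips 2 -> legal
B mobility = 5
-- W to move --
(0,1): flips 1 -> legal
(0,2): no bracket -> illegal
(0,3): no bracket -> illegal
(1,1): flips 2 -> legal
(2,1): flips 1 -> legal
(2,4): flips 1 -> legal
(2,5): no bracket -> illegal
(3,1): flips 2 -> legal
(3,5): flips 1 -> legal
(4,1): flips 1 -> legal
(4,2): no bracket -> illegal
(4,3): no bracket -> illegal
(4,5): flips 1 -> legal
W mobility = 8

Answer: B=5 W=8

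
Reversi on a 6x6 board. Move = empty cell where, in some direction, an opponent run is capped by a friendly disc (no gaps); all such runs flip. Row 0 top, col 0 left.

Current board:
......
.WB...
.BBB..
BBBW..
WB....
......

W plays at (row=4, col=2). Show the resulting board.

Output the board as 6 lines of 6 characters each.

Place W at (4,2); scan 8 dirs for brackets.
Dir NW: opp run (3,1), next='.' -> no flip
Dir N: opp run (3,2) (2,2) (1,2), next='.' -> no flip
Dir NE: first cell 'W' (not opp) -> no flip
Dir W: opp run (4,1) capped by W -> flip
Dir E: first cell '.' (not opp) -> no flip
Dir SW: first cell '.' (not opp) -> no flip
Dir S: first cell '.' (not opp) -> no flip
Dir SE: first cell '.' (not opp) -> no flip
All flips: (4,1)

Answer: ......
.WB...
.BBB..
BBBW..
WWW...
......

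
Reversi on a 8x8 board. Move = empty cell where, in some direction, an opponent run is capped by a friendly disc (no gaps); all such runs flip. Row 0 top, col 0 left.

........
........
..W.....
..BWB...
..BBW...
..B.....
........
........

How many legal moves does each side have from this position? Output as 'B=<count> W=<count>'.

Answer: B=5 W=7

Derivation:
-- B to move --
(1,1): no bracket -> illegal
(1,2): flips 1 -> legal
(1,3): no bracket -> illegal
(2,1): no bracket -> illegal
(2,3): flips 1 -> legal
(2,4): flips 1 -> legal
(3,1): no bracket -> illegal
(3,5): no bracket -> illegal
(4,5): flips 1 -> legal
(5,3): no bracket -> illegal
(5,4): flips 1 -> legal
(5,5): no bracket -> illegal
B mobility = 5
-- W to move --
(2,1): no bracket -> illegal
(2,3): no bracket -> illegal
(2,4): flips 1 -> legal
(2,5): no bracket -> illegal
(3,1): flips 1 -> legal
(3,5): flips 1 -> legal
(4,1): flips 2 -> legal
(4,5): no bracket -> illegal
(5,1): flips 1 -> legal
(5,3): flips 1 -> legal
(5,4): no bracket -> illegal
(6,1): no bracket -> illegal
(6,2): flips 3 -> legal
(6,3): no bracket -> illegal
W mobility = 7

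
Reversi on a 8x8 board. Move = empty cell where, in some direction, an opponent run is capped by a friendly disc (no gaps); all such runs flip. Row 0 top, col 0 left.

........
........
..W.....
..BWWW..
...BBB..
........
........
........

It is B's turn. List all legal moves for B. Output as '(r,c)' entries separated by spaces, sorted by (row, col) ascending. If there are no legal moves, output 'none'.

Answer: (1,1) (1,2) (2,3) (2,4) (2,5) (2,6) (3,6)

Derivation:
(1,1): flips 2 -> legal
(1,2): flips 1 -> legal
(1,3): no bracket -> illegal
(2,1): no bracket -> illegal
(2,3): flips 2 -> legal
(2,4): flips 1 -> legal
(2,5): flips 2 -> legal
(2,6): flips 1 -> legal
(3,1): no bracket -> illegal
(3,6): flips 3 -> legal
(4,2): no bracket -> illegal
(4,6): no bracket -> illegal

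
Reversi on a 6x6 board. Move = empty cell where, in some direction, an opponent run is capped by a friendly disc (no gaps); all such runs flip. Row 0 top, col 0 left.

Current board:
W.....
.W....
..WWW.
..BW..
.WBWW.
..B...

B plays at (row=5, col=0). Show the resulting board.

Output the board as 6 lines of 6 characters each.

Answer: W.....
.W....
..WWW.
..BW..
.BBWW.
B.B...

Derivation:
Place B at (5,0); scan 8 dirs for brackets.
Dir NW: edge -> no flip
Dir N: first cell '.' (not opp) -> no flip
Dir NE: opp run (4,1) capped by B -> flip
Dir W: edge -> no flip
Dir E: first cell '.' (not opp) -> no flip
Dir SW: edge -> no flip
Dir S: edge -> no flip
Dir SE: edge -> no flip
All flips: (4,1)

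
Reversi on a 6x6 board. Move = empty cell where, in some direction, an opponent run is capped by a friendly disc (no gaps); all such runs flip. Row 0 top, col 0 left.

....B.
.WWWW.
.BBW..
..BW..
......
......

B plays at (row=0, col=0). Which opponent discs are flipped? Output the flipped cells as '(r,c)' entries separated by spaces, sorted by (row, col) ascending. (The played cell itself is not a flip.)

Answer: (1,1)

Derivation:
Dir NW: edge -> no flip
Dir N: edge -> no flip
Dir NE: edge -> no flip
Dir W: edge -> no flip
Dir E: first cell '.' (not opp) -> no flip
Dir SW: edge -> no flip
Dir S: first cell '.' (not opp) -> no flip
Dir SE: opp run (1,1) capped by B -> flip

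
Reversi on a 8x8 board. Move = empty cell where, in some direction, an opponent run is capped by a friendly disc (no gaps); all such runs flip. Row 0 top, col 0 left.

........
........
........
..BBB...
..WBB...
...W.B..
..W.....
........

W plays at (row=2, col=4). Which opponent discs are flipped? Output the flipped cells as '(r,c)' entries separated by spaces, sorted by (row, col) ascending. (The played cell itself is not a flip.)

Dir NW: first cell '.' (not opp) -> no flip
Dir N: first cell '.' (not opp) -> no flip
Dir NE: first cell '.' (not opp) -> no flip
Dir W: first cell '.' (not opp) -> no flip
Dir E: first cell '.' (not opp) -> no flip
Dir SW: opp run (3,3) capped by W -> flip
Dir S: opp run (3,4) (4,4), next='.' -> no flip
Dir SE: first cell '.' (not opp) -> no flip

Answer: (3,3)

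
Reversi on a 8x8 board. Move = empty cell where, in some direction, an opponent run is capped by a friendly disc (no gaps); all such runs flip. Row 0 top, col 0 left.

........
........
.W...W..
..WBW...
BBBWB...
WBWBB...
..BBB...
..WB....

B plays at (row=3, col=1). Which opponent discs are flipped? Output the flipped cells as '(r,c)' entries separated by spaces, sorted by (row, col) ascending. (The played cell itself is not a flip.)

Answer: (3,2)

Derivation:
Dir NW: first cell '.' (not opp) -> no flip
Dir N: opp run (2,1), next='.' -> no flip
Dir NE: first cell '.' (not opp) -> no flip
Dir W: first cell '.' (not opp) -> no flip
Dir E: opp run (3,2) capped by B -> flip
Dir SW: first cell 'B' (not opp) -> no flip
Dir S: first cell 'B' (not opp) -> no flip
Dir SE: first cell 'B' (not opp) -> no flip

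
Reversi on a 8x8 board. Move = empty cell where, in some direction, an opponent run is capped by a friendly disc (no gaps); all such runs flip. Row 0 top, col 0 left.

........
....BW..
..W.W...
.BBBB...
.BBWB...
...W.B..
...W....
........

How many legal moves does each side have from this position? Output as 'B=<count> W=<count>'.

Answer: B=10 W=13

Derivation:
-- B to move --
(0,4): no bracket -> illegal
(0,5): no bracket -> illegal
(0,6): flips 2 -> legal
(1,1): flips 1 -> legal
(1,2): flips 1 -> legal
(1,3): flips 1 -> legal
(1,6): flips 1 -> legal
(2,1): no bracket -> illegal
(2,3): no bracket -> illegal
(2,5): no bracket -> illegal
(2,6): no bracket -> illegal
(3,5): no bracket -> illegal
(5,2): flips 1 -> legal
(5,4): flips 1 -> legal
(6,2): flips 1 -> legal
(6,4): flips 1 -> legal
(7,2): no bracket -> illegal
(7,3): flips 3 -> legal
(7,4): no bracket -> illegal
B mobility = 10
-- W to move --
(0,3): no bracket -> illegal
(0,4): flips 1 -> legal
(0,5): no bracket -> illegal
(1,3): flips 1 -> legal
(2,0): flips 2 -> legal
(2,1): flips 1 -> legal
(2,3): flips 1 -> legal
(2,5): flips 1 -> legal
(3,0): no bracket -> illegal
(3,5): flips 1 -> legal
(4,0): flips 3 -> legal
(4,5): flips 1 -> legal
(4,6): no bracket -> illegal
(5,0): no bracket -> illegal
(5,1): flips 2 -> legal
(5,2): flips 2 -> legal
(5,4): flips 2 -> legal
(5,6): no bracket -> illegal
(6,4): no bracket -> illegal
(6,5): no bracket -> illegal
(6,6): flips 3 -> legal
W mobility = 13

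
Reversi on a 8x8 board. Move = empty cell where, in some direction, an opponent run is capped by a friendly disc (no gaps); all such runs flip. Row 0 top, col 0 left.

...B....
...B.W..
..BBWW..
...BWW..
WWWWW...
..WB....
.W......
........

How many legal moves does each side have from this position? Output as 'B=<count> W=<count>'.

-- B to move --
(0,4): no bracket -> illegal
(0,5): no bracket -> illegal
(0,6): flips 2 -> legal
(1,4): no bracket -> illegal
(1,6): no bracket -> illegal
(2,6): flips 4 -> legal
(3,0): no bracket -> illegal
(3,1): flips 1 -> legal
(3,2): no bracket -> illegal
(3,6): flips 2 -> legal
(4,5): flips 1 -> legal
(4,6): flips 2 -> legal
(5,0): no bracket -> illegal
(5,1): flips 2 -> legal
(5,4): no bracket -> illegal
(5,5): flips 1 -> legal
(6,0): no bracket -> illegal
(6,2): no bracket -> illegal
(6,3): no bracket -> illegal
(7,0): no bracket -> illegal
(7,1): no bracket -> illegal
(7,2): no bracket -> illegal
B mobility = 8
-- W to move --
(0,2): flips 1 -> legal
(0,4): no bracket -> illegal
(1,1): flips 2 -> legal
(1,2): flips 1 -> legal
(1,4): no bracket -> illegal
(2,1): flips 2 -> legal
(3,1): no bracket -> illegal
(3,2): flips 1 -> legal
(5,4): flips 1 -> legal
(6,2): flips 1 -> legal
(6,3): flips 1 -> legal
(6,4): flips 1 -> legal
W mobility = 9

Answer: B=8 W=9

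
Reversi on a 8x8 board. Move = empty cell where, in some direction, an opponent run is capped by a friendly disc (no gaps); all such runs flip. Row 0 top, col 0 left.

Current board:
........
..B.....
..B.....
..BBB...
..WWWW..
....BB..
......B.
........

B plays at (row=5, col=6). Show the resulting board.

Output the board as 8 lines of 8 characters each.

Place B at (5,6); scan 8 dirs for brackets.
Dir NW: opp run (4,5) capped by B -> flip
Dir N: first cell '.' (not opp) -> no flip
Dir NE: first cell '.' (not opp) -> no flip
Dir W: first cell 'B' (not opp) -> no flip
Dir E: first cell '.' (not opp) -> no flip
Dir SW: first cell '.' (not opp) -> no flip
Dir S: first cell 'B' (not opp) -> no flip
Dir SE: first cell '.' (not opp) -> no flip
All flips: (4,5)

Answer: ........
..B.....
..B.....
..BBB...
..WWWB..
....BBB.
......B.
........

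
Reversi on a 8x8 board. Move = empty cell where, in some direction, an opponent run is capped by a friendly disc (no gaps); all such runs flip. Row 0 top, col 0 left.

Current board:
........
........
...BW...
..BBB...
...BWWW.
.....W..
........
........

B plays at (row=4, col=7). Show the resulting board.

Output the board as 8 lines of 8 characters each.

Answer: ........
........
...BW...
..BBB...
...BBBBB
.....W..
........
........

Derivation:
Place B at (4,7); scan 8 dirs for brackets.
Dir NW: first cell '.' (not opp) -> no flip
Dir N: first cell '.' (not opp) -> no flip
Dir NE: edge -> no flip
Dir W: opp run (4,6) (4,5) (4,4) capped by B -> flip
Dir E: edge -> no flip
Dir SW: first cell '.' (not opp) -> no flip
Dir S: first cell '.' (not opp) -> no flip
Dir SE: edge -> no flip
All flips: (4,4) (4,5) (4,6)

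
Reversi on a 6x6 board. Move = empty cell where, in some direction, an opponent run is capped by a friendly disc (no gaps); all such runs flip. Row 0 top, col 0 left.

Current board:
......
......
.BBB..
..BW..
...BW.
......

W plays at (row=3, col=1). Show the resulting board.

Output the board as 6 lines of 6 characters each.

Place W at (3,1); scan 8 dirs for brackets.
Dir NW: first cell '.' (not opp) -> no flip
Dir N: opp run (2,1), next='.' -> no flip
Dir NE: opp run (2,2), next='.' -> no flip
Dir W: first cell '.' (not opp) -> no flip
Dir E: opp run (3,2) capped by W -> flip
Dir SW: first cell '.' (not opp) -> no flip
Dir S: first cell '.' (not opp) -> no flip
Dir SE: first cell '.' (not opp) -> no flip
All flips: (3,2)

Answer: ......
......
.BBB..
.WWW..
...BW.
......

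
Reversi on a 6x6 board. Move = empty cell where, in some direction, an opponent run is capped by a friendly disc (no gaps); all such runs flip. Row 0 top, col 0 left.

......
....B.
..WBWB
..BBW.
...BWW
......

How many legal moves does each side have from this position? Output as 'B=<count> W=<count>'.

Answer: B=7 W=5

Derivation:
-- B to move --
(1,1): flips 1 -> legal
(1,2): flips 1 -> legal
(1,3): no bracket -> illegal
(1,5): flips 1 -> legal
(2,1): flips 1 -> legal
(3,1): no bracket -> illegal
(3,5): flips 1 -> legal
(5,3): no bracket -> illegal
(5,4): flips 3 -> legal
(5,5): flips 1 -> legal
B mobility = 7
-- W to move --
(0,3): no bracket -> illegal
(0,4): flips 1 -> legal
(0,5): no bracket -> illegal
(1,2): flips 1 -> legal
(1,3): no bracket -> illegal
(1,5): no bracket -> illegal
(2,1): no bracket -> illegal
(3,1): flips 2 -> legal
(3,5): no bracket -> illegal
(4,1): no bracket -> illegal
(4,2): flips 3 -> legal
(5,2): flips 1 -> legal
(5,3): no bracket -> illegal
(5,4): no bracket -> illegal
W mobility = 5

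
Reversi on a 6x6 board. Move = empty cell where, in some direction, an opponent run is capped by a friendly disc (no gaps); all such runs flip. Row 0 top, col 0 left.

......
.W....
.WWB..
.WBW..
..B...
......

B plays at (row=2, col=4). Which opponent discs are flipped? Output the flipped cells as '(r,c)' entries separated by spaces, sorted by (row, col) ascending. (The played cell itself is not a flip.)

Dir NW: first cell '.' (not opp) -> no flip
Dir N: first cell '.' (not opp) -> no flip
Dir NE: first cell '.' (not opp) -> no flip
Dir W: first cell 'B' (not opp) -> no flip
Dir E: first cell '.' (not opp) -> no flip
Dir SW: opp run (3,3) capped by B -> flip
Dir S: first cell '.' (not opp) -> no flip
Dir SE: first cell '.' (not opp) -> no flip

Answer: (3,3)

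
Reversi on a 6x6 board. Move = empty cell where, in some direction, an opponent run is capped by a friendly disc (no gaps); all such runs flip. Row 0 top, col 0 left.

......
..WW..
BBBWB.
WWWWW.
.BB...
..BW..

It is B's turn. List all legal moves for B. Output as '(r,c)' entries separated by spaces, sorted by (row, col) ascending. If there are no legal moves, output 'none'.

Answer: (0,2) (0,3) (0,4) (1,4) (4,0) (4,3) (4,4) (5,4)

Derivation:
(0,1): no bracket -> illegal
(0,2): flips 2 -> legal
(0,3): flips 1 -> legal
(0,4): flips 1 -> legal
(1,1): no bracket -> illegal
(1,4): flips 2 -> legal
(2,5): no bracket -> illegal
(3,5): no bracket -> illegal
(4,0): flips 2 -> legal
(4,3): flips 1 -> legal
(4,4): flips 2 -> legal
(4,5): no bracket -> illegal
(5,4): flips 1 -> legal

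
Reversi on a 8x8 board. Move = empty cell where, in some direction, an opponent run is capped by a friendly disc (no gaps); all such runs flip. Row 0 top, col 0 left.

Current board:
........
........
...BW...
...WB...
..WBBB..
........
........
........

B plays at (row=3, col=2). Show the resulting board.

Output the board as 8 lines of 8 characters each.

Answer: ........
........
...BW...
..BBB...
..WBBB..
........
........
........

Derivation:
Place B at (3,2); scan 8 dirs for brackets.
Dir NW: first cell '.' (not opp) -> no flip
Dir N: first cell '.' (not opp) -> no flip
Dir NE: first cell 'B' (not opp) -> no flip
Dir W: first cell '.' (not opp) -> no flip
Dir E: opp run (3,3) capped by B -> flip
Dir SW: first cell '.' (not opp) -> no flip
Dir S: opp run (4,2), next='.' -> no flip
Dir SE: first cell 'B' (not opp) -> no flip
All flips: (3,3)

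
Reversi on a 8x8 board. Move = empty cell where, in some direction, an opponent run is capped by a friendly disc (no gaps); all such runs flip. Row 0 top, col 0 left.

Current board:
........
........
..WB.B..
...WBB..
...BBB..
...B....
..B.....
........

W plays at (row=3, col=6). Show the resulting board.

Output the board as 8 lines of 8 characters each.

Place W at (3,6); scan 8 dirs for brackets.
Dir NW: opp run (2,5), next='.' -> no flip
Dir N: first cell '.' (not opp) -> no flip
Dir NE: first cell '.' (not opp) -> no flip
Dir W: opp run (3,5) (3,4) capped by W -> flip
Dir E: first cell '.' (not opp) -> no flip
Dir SW: opp run (4,5), next='.' -> no flip
Dir S: first cell '.' (not opp) -> no flip
Dir SE: first cell '.' (not opp) -> no flip
All flips: (3,4) (3,5)

Answer: ........
........
..WB.B..
...WWWW.
...BBB..
...B....
..B.....
........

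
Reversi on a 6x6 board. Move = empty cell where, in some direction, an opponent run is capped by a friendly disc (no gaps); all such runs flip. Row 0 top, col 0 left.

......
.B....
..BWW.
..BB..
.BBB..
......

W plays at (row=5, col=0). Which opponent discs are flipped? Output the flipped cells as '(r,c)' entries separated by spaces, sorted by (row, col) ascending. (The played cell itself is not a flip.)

Dir NW: edge -> no flip
Dir N: first cell '.' (not opp) -> no flip
Dir NE: opp run (4,1) (3,2) capped by W -> flip
Dir W: edge -> no flip
Dir E: first cell '.' (not opp) -> no flip
Dir SW: edge -> no flip
Dir S: edge -> no flip
Dir SE: edge -> no flip

Answer: (3,2) (4,1)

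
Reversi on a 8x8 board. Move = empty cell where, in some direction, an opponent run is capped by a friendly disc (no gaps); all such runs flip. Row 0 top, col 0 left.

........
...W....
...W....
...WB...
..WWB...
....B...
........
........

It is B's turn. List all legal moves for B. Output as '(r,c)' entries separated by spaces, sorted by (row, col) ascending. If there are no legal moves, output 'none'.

Answer: (1,2) (2,2) (3,2) (4,1) (5,2)

Derivation:
(0,2): no bracket -> illegal
(0,3): no bracket -> illegal
(0,4): no bracket -> illegal
(1,2): flips 1 -> legal
(1,4): no bracket -> illegal
(2,2): flips 1 -> legal
(2,4): no bracket -> illegal
(3,1): no bracket -> illegal
(3,2): flips 2 -> legal
(4,1): flips 2 -> legal
(5,1): no bracket -> illegal
(5,2): flips 1 -> legal
(5,3): no bracket -> illegal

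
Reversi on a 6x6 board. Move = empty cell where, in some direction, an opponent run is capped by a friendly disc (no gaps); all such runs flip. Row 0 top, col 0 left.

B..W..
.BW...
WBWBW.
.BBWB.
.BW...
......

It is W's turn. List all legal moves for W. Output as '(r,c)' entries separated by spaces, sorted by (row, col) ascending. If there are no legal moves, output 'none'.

Answer: (0,2) (1,0) (1,3) (3,0) (3,5) (4,0) (4,4) (4,5)

Derivation:
(0,1): no bracket -> illegal
(0,2): flips 1 -> legal
(1,0): flips 1 -> legal
(1,3): flips 1 -> legal
(1,4): no bracket -> illegal
(2,5): no bracket -> illegal
(3,0): flips 3 -> legal
(3,5): flips 1 -> legal
(4,0): flips 2 -> legal
(4,3): no bracket -> illegal
(4,4): flips 1 -> legal
(4,5): flips 2 -> legal
(5,0): no bracket -> illegal
(5,1): no bracket -> illegal
(5,2): no bracket -> illegal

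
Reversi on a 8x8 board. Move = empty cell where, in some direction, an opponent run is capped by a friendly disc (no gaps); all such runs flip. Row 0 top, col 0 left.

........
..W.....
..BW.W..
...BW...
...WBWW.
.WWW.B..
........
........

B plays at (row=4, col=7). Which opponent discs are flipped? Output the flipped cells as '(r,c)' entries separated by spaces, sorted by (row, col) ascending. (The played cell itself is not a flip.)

Answer: (4,5) (4,6)

Derivation:
Dir NW: first cell '.' (not opp) -> no flip
Dir N: first cell '.' (not opp) -> no flip
Dir NE: edge -> no flip
Dir W: opp run (4,6) (4,5) capped by B -> flip
Dir E: edge -> no flip
Dir SW: first cell '.' (not opp) -> no flip
Dir S: first cell '.' (not opp) -> no flip
Dir SE: edge -> no flip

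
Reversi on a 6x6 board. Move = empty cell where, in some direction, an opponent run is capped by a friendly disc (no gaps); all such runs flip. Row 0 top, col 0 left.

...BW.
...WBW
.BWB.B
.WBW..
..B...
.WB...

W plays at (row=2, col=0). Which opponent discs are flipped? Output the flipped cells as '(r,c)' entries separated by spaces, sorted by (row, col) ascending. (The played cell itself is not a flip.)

Answer: (2,1)

Derivation:
Dir NW: edge -> no flip
Dir N: first cell '.' (not opp) -> no flip
Dir NE: first cell '.' (not opp) -> no flip
Dir W: edge -> no flip
Dir E: opp run (2,1) capped by W -> flip
Dir SW: edge -> no flip
Dir S: first cell '.' (not opp) -> no flip
Dir SE: first cell 'W' (not opp) -> no flip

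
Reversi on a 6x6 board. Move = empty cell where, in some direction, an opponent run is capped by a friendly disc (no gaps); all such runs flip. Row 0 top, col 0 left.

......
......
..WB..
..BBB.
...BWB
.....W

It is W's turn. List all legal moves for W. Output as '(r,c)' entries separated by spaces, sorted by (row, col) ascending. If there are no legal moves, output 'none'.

Answer: (2,4) (3,5) (4,2)

Derivation:
(1,2): no bracket -> illegal
(1,3): no bracket -> illegal
(1,4): no bracket -> illegal
(2,1): no bracket -> illegal
(2,4): flips 2 -> legal
(2,5): no bracket -> illegal
(3,1): no bracket -> illegal
(3,5): flips 1 -> legal
(4,1): no bracket -> illegal
(4,2): flips 2 -> legal
(5,2): no bracket -> illegal
(5,3): no bracket -> illegal
(5,4): no bracket -> illegal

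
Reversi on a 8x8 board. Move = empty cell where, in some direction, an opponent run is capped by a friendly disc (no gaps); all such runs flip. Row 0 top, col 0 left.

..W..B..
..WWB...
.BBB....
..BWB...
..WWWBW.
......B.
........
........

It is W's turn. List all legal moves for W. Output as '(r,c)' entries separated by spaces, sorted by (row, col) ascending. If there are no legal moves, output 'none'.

(0,3): no bracket -> illegal
(0,4): no bracket -> illegal
(0,6): no bracket -> illegal
(1,0): flips 2 -> legal
(1,1): flips 1 -> legal
(1,5): flips 1 -> legal
(1,6): no bracket -> illegal
(2,0): no bracket -> illegal
(2,4): flips 1 -> legal
(2,5): flips 1 -> legal
(3,0): flips 1 -> legal
(3,1): flips 2 -> legal
(3,5): flips 1 -> legal
(3,6): no bracket -> illegal
(4,1): no bracket -> illegal
(4,7): no bracket -> illegal
(5,4): no bracket -> illegal
(5,5): no bracket -> illegal
(5,7): no bracket -> illegal
(6,5): no bracket -> illegal
(6,6): flips 1 -> legal
(6,7): flips 4 -> legal

Answer: (1,0) (1,1) (1,5) (2,4) (2,5) (3,0) (3,1) (3,5) (6,6) (6,7)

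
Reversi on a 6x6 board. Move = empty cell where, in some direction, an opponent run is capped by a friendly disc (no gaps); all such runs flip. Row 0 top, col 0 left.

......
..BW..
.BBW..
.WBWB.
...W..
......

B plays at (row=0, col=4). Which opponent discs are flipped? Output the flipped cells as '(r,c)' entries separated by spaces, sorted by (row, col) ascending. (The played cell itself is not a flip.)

Dir NW: edge -> no flip
Dir N: edge -> no flip
Dir NE: edge -> no flip
Dir W: first cell '.' (not opp) -> no flip
Dir E: first cell '.' (not opp) -> no flip
Dir SW: opp run (1,3) capped by B -> flip
Dir S: first cell '.' (not opp) -> no flip
Dir SE: first cell '.' (not opp) -> no flip

Answer: (1,3)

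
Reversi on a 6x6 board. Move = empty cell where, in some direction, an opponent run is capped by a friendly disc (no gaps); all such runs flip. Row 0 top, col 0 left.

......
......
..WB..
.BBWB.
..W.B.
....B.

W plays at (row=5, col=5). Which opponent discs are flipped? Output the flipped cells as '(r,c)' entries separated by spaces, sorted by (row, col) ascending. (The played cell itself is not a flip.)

Answer: (4,4)

Derivation:
Dir NW: opp run (4,4) capped by W -> flip
Dir N: first cell '.' (not opp) -> no flip
Dir NE: edge -> no flip
Dir W: opp run (5,4), next='.' -> no flip
Dir E: edge -> no flip
Dir SW: edge -> no flip
Dir S: edge -> no flip
Dir SE: edge -> no flip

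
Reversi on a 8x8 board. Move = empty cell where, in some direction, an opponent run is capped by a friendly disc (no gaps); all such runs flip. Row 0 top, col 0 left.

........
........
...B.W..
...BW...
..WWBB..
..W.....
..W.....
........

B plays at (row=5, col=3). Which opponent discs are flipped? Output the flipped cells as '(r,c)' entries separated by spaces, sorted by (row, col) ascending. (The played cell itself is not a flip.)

Dir NW: opp run (4,2), next='.' -> no flip
Dir N: opp run (4,3) capped by B -> flip
Dir NE: first cell 'B' (not opp) -> no flip
Dir W: opp run (5,2), next='.' -> no flip
Dir E: first cell '.' (not opp) -> no flip
Dir SW: opp run (6,2), next='.' -> no flip
Dir S: first cell '.' (not opp) -> no flip
Dir SE: first cell '.' (not opp) -> no flip

Answer: (4,3)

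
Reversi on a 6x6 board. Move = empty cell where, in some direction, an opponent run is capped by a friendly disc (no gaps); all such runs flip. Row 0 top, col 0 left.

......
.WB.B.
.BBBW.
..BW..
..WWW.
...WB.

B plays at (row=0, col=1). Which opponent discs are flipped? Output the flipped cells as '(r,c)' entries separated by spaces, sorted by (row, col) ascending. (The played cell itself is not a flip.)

Answer: (1,1)

Derivation:
Dir NW: edge -> no flip
Dir N: edge -> no flip
Dir NE: edge -> no flip
Dir W: first cell '.' (not opp) -> no flip
Dir E: first cell '.' (not opp) -> no flip
Dir SW: first cell '.' (not opp) -> no flip
Dir S: opp run (1,1) capped by B -> flip
Dir SE: first cell 'B' (not opp) -> no flip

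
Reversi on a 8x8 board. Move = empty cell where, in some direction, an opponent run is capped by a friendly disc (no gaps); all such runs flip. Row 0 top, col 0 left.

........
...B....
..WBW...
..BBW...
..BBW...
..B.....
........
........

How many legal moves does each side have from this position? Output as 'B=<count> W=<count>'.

Answer: B=9 W=8

Derivation:
-- B to move --
(1,1): flips 1 -> legal
(1,2): flips 1 -> legal
(1,4): no bracket -> illegal
(1,5): flips 1 -> legal
(2,1): flips 1 -> legal
(2,5): flips 2 -> legal
(3,1): flips 1 -> legal
(3,5): flips 2 -> legal
(4,5): flips 2 -> legal
(5,3): no bracket -> illegal
(5,4): no bracket -> illegal
(5,5): flips 1 -> legal
B mobility = 9
-- W to move --
(0,2): flips 1 -> legal
(0,3): no bracket -> illegal
(0,4): flips 1 -> legal
(1,2): flips 1 -> legal
(1,4): no bracket -> illegal
(2,1): no bracket -> illegal
(3,1): flips 2 -> legal
(4,1): flips 2 -> legal
(5,1): flips 2 -> legal
(5,3): no bracket -> illegal
(5,4): no bracket -> illegal
(6,1): flips 2 -> legal
(6,2): flips 3 -> legal
(6,3): no bracket -> illegal
W mobility = 8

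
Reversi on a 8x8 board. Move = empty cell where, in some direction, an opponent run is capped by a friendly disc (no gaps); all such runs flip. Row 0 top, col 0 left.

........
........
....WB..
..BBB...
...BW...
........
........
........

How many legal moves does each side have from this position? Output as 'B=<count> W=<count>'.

-- B to move --
(1,3): no bracket -> illegal
(1,4): flips 1 -> legal
(1,5): flips 1 -> legal
(2,3): flips 1 -> legal
(3,5): no bracket -> illegal
(4,5): flips 1 -> legal
(5,3): no bracket -> illegal
(5,4): flips 1 -> legal
(5,5): flips 1 -> legal
B mobility = 6
-- W to move --
(1,4): no bracket -> illegal
(1,5): no bracket -> illegal
(1,6): no bracket -> illegal
(2,1): no bracket -> illegal
(2,2): flips 1 -> legal
(2,3): no bracket -> illegal
(2,6): flips 1 -> legal
(3,1): no bracket -> illegal
(3,5): no bracket -> illegal
(3,6): no bracket -> illegal
(4,1): no bracket -> illegal
(4,2): flips 2 -> legal
(4,5): no bracket -> illegal
(5,2): no bracket -> illegal
(5,3): no bracket -> illegal
(5,4): no bracket -> illegal
W mobility = 3

Answer: B=6 W=3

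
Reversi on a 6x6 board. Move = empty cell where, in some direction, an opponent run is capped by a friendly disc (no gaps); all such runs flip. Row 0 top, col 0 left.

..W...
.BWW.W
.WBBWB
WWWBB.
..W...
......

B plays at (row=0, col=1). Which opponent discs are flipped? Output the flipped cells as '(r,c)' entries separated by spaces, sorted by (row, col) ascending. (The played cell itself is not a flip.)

Dir NW: edge -> no flip
Dir N: edge -> no flip
Dir NE: edge -> no flip
Dir W: first cell '.' (not opp) -> no flip
Dir E: opp run (0,2), next='.' -> no flip
Dir SW: first cell '.' (not opp) -> no flip
Dir S: first cell 'B' (not opp) -> no flip
Dir SE: opp run (1,2) capped by B -> flip

Answer: (1,2)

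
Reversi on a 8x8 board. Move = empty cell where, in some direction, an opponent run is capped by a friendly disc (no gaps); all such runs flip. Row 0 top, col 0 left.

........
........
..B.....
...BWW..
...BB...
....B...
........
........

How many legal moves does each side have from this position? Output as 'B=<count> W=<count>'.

-- B to move --
(2,3): no bracket -> illegal
(2,4): flips 1 -> legal
(2,5): flips 1 -> legal
(2,6): flips 1 -> legal
(3,6): flips 2 -> legal
(4,5): no bracket -> illegal
(4,6): no bracket -> illegal
B mobility = 4
-- W to move --
(1,1): no bracket -> illegal
(1,2): no bracket -> illegal
(1,3): no bracket -> illegal
(2,1): no bracket -> illegal
(2,3): no bracket -> illegal
(2,4): no bracket -> illegal
(3,1): no bracket -> illegal
(3,2): flips 1 -> legal
(4,2): no bracket -> illegal
(4,5): no bracket -> illegal
(5,2): flips 1 -> legal
(5,3): flips 1 -> legal
(5,5): no bracket -> illegal
(6,3): no bracket -> illegal
(6,4): flips 2 -> legal
(6,5): no bracket -> illegal
W mobility = 4

Answer: B=4 W=4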